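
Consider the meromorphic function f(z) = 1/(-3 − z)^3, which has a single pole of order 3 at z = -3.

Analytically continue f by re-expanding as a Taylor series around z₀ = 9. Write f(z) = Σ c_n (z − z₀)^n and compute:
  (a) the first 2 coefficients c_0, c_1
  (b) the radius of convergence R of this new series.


Let w = z − z₀, so z = z₀ + w.
Then -3 − z = -3 − (z₀ + w) = (-3 − z₀) − w = -12 − w.
f(z) = 1/(-12 − w)^3 = (1/(-12)^3) · (1 − w/(-12))^{−3}.
By the binomial series (1−u)^{−3} = Σ_{n≥0} C(n+2, 2) u^n for |u|<1, with u = w/(-12):
  c_n = C(n+2, 2) / (-12)^(n+3).
  c_0 = 1/(-12)^3 = -1/1728.
  c_1 = 3/(-12)^4 = 1/6912.
The series is valid for |w/d| < 1, i.e. |z − z₀| < |d|.
Radius of convergence: R = |-3 − z₀| = |-12| = 12 (distance from z₀ to the singularity z = -3).

c_0 = -1/1728, c_1 = 1/6912; R = 12.


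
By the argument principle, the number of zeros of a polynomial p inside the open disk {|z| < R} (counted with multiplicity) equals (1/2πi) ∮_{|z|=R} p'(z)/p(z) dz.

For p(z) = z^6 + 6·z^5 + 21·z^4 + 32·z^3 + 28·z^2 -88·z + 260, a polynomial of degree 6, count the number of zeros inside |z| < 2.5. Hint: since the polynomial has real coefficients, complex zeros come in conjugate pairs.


The zeros of p are: (1 + 1i), (1 - 1i), (-1 + 3i), (-1 - 3i), (-3 + 2i), (-3 - 2i).
Their magnitudes are: 1.414, 1.414, 3.162, 3.162, 3.606, 3.606.
Zeros with |z| < R = 2.5: (1 + 1i), (1 - 1i).
Count = 2.
By the argument principle, (1/2πi) ∮_{|z|=R} p'(z)/p(z) dz equals exactly this count.

Number of zeros inside |z| < 2.5: 2.


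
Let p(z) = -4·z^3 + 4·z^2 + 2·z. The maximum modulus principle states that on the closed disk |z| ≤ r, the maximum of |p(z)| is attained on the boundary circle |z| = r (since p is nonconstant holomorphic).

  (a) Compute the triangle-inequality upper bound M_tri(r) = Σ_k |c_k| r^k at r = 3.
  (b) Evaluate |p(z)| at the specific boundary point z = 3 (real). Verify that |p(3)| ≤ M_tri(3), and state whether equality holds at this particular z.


Coefficients: c_0 = 0, c_1 = 2, c_2 = 4, c_3 = -4. Radius r = 3.
Part (a). Triangle bound: M_tri(r) = Σ_k |c_k| r^k
  = |0|·3^0 + |2|·3^1 + |4|·3^2 + |-4|·3^3
  = 0 + 6 + 36 + 108 = 150.
This bounds M(r) := max_{|z|=r} |p(z)| from above; equality holds iff all terms c_k z^k can be made to align in phase at a single z on |z|=r.
Part (b). At z = 3 (real, on the circle |z| = r):
  p(3) = (0)·3^0 + (2)·3^1 + (4)·3^2 + (-4)·3^3 = -66.
  |p(3)| = 66.
Check: |p(3)| = 66 ≤ 150 = M_tri(3). ✓ Equality does not hold at z = 3 (the coefficients have mixed signs, so the terms do not all align in phase there).

M_tri(3) = 150; |p(3)| = 66; equality at z=3: no.


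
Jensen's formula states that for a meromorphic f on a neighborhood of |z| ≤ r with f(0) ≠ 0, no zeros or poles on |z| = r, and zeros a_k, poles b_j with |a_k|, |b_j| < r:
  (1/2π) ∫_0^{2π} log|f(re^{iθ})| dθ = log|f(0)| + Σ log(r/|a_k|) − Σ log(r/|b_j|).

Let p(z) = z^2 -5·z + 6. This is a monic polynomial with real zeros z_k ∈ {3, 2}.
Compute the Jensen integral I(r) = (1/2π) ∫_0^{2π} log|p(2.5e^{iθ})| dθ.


Zeros: 2, 3; r = 2.5.
Inside |z| < r: 2. Outside (|z| ≥ r): 3.
p(0) = 6, so log|p(0)| = log(6) = 1.7918.
Apply Jensen: I(r) = log|p(0)| + Σ_k log(r/|z_k|), summed over zeros inside |z| < r.
  log(r/|z_k|) for z_k = 2: log(2.5/2) = 0.2231
  Outside zeros (3) contribute nothing to the Jensen sum.
Sum over inside zeros: 0.2231.
I(r) = log|p(0)| + (inside sum) = 1.7918 + 0.2231 = 2.0149.
Note: since some zeros are outside |z| ≤ r, the simplified n·log(r) form does NOT apply — only the inside zeros contribute.

I(r) ≈ 2.0149.


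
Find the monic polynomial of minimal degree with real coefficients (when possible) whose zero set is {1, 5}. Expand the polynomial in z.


The polynomial is p(z) = ∏_{α ∈ S} (z − α), where S = {1, 5}.
Expanding the product yields: p(z) = z^2 -6·z + 5.
The resulting polynomial has degree 2 and real coefficients as required.

p(z) = z^2 -6·z + 5.


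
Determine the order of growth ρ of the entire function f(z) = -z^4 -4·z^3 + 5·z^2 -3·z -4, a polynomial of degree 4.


|f(z)| ≤ Σ|c_k|·r^k = O(r^4) as r → ∞. Polynomial growth is O(e^{r^ε}) for every ε > 0 (since r^4/e^{r^ε} → 0), so ρ ≤ ε for all ε > 0, i.e. ρ = 0. Every nonconstant polynomial has order 0.
Therefore ρ = 0.

Order ρ = 0.


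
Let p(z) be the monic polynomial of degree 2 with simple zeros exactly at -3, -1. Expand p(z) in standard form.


The polynomial is p(z) = ∏_{α ∈ S} (z − α), where S = {-3, -1}.
Expanding the product yields: p(z) = z^2 + 4·z + 3.
The resulting polynomial has degree 2 and real coefficients as required.

p(z) = z^2 + 4·z + 3.


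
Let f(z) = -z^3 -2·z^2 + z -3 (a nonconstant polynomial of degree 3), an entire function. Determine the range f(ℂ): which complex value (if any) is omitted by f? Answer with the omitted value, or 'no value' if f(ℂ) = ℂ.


Little Picard bounds the complement of f(ℂ) to at most one point.
For every w ∈ ℂ, the equation p(z) − w = 0 is a nonconstant polynomial in z and hence has at least one root by the fundamental theorem of algebra. So p is surjective onto ℂ, omitting no value.

Omitted value: no value.


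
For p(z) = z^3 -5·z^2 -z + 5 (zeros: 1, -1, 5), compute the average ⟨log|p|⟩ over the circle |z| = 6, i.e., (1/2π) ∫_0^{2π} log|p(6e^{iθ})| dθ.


Zeros: -1, 1, 5; r = 6.
Inside |z| < r: -1, 1, 5. Outside (|z| ≥ r): ∅.
p(0) = 5, so log|p(0)| = log(5) = 1.6094.
Apply Jensen: I(r) = log|p(0)| + Σ_k log(r/|z_k|), summed over zeros inside |z| < r.
  log(r/|z_k|) for z_k = 1: log(6/1) = 1.7918
  log(r/|z_k|) for z_k = -1: log(6/1) = 1.7918
  log(r/|z_k|) for z_k = 5: log(6/5) = 0.1823
Sum over inside zeros: 3.7658.
I(r) = log|p(0)| + (inside sum) = 1.6094 + 3.7658 = 5.3753.
Closed form (all zeros inside, monic): I(r) = n·log(r) = 3·log(6) = 5.3753. ✓

I(r) ≈ 5.3753.


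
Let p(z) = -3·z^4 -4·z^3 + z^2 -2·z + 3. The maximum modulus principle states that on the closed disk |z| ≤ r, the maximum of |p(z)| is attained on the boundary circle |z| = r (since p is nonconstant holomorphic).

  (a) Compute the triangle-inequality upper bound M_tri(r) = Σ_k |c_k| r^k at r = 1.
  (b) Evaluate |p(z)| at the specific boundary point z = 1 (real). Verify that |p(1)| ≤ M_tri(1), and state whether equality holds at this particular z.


Coefficients: c_0 = 3, c_1 = -2, c_2 = 1, c_3 = -4, c_4 = -3. Radius r = 1.
Part (a). Triangle bound: M_tri(r) = Σ_k |c_k| r^k
  = |3|·1^0 + |-2|·1^1 + |1|·1^2 + |-4|·1^3 + |-3|·1^4
  = 3 + 2 + 1 + 4 + 3 = 13.
This bounds M(r) := max_{|z|=r} |p(z)| from above; equality holds iff all terms c_k z^k can be made to align in phase at a single z on |z|=r.
Part (b). At z = 1 (real, on the circle |z| = r):
  p(1) = (3)·1^0 + (-2)·1^1 + (1)·1^2 + (-4)·1^3 + (-3)·1^4 = -5.
  |p(1)| = 5.
Check: |p(1)| = 5 ≤ 13 = M_tri(1). ✓ Equality does not hold at z = 1 (the coefficients have mixed signs, so the terms do not all align in phase there).

M_tri(1) = 13; |p(1)| = 5; equality at z=1: no.


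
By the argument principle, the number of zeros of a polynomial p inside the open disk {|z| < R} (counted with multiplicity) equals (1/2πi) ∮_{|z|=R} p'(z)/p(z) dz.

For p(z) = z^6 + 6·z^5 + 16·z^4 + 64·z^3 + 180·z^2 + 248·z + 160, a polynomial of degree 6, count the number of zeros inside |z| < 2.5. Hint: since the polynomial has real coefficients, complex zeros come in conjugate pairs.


The zeros of p are: (-1 + 1i), (-1 - 1i), (1 + 3i), (1 - 3i), -2, -4.
Their magnitudes are: 1.414, 1.414, 3.162, 3.162, 2, 4.
Zeros with |z| < R = 2.5: (-1 + 1i), (-1 - 1i), -2.
Count = 3.
By the argument principle, (1/2πi) ∮_{|z|=R} p'(z)/p(z) dz equals exactly this count.

Number of zeros inside |z| < 2.5: 3.


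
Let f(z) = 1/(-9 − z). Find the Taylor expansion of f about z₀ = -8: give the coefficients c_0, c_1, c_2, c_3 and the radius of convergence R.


Let w = z − z₀, so z = z₀ + w.
Then -9 − z = -9 − (z₀ + w) = (-9 − z₀) − w = -1 − w.
f(z) = 1/(-1 − w) = (1/(-1)) · 1/(1 − w/(-1)) = Σ_{n≥0} w^n / (-1)^(n+1).
So c_n = 1/(-1)^(n+1):
  c_0 = 1/(-1)^1 = -1.
  c_1 = 1/(-1)^2 = 1.
  c_2 = 1/(-1)^3 = -1.
  c_3 = 1/(-1)^4 = 1.
The series is valid for |w/d| < 1, i.e. |z − z₀| < |d|.
Radius of convergence: R = |-9 − z₀| = |-1| = 1 (distance from z₀ to the singularity z = -9).

c_0 = -1, c_1 = 1, c_2 = -1, c_3 = 1; R = 1.


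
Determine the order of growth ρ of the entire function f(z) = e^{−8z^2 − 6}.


|e^{−8z^2 − 6}| = e^{Re(-8·z^2) + -6} ≤ e^{8|z|^2 + -6} = e^{8r^2 + -6} on |z| = r, so ρ ≤ 2. Choosing z on |z|=r so that -8·z^2 is real positive (always possible by picking arg z appropriately) gives |f(z)| = e^{8r^2 + -6}, matching the bound. The additive constant -6 does not affect log log M(r) ~ 2·log r. Hence ρ = 2.
Therefore ρ = 2.

Order ρ = 2.


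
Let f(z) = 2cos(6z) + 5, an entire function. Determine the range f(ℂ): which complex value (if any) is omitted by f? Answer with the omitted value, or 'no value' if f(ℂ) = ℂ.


Little Picard bounds the complement of f(ℂ) to at most one point.
cos is entire and surjective onto ℂ: for every w ∈ ℂ, cos(ζ) = w has a solution ζ ∈ ℂ (e.g., via the complex inverse arccos). With ζ = 6z this gives z = ζ/(6). Then 2·cos(6z) takes every value in 2·ℂ = ℂ, and adding 5 is a bijection of ℂ. So f is surjective and omits no value. (Note: only on the real line is cos bounded by [−1, 1].)

Omitted value: no value.


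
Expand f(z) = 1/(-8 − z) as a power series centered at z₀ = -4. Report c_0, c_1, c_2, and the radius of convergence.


Let w = z − z₀, so z = z₀ + w.
Then -8 − z = -8 − (z₀ + w) = (-8 − z₀) − w = -4 − w.
f(z) = 1/(-4 − w) = (1/(-4)) · 1/(1 − w/(-4)) = Σ_{n≥0} w^n / (-4)^(n+1).
So c_n = 1/(-4)^(n+1):
  c_0 = 1/(-4)^1 = -1/4.
  c_1 = 1/(-4)^2 = 1/16.
  c_2 = 1/(-4)^3 = -1/64.
The series is valid for |w/d| < 1, i.e. |z − z₀| < |d|.
Radius of convergence: R = |-8 − z₀| = |-4| = 4 (distance from z₀ to the singularity z = -8).

c_0 = -1/4, c_1 = 1/16, c_2 = -1/64; R = 4.


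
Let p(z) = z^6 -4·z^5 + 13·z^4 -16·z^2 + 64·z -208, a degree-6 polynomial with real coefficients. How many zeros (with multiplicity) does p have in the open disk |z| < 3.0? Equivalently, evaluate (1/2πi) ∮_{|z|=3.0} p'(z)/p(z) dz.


The zeros of p are: 2, (0 + 2i), (0 - 2i), -2, (2 + 3i), (2 - 3i).
Their magnitudes are: 2, 2, 2, 2, 3.606, 3.606.
Zeros with |z| < R = 3.0: 2, (0 + 2i), (0 - 2i), -2.
Count = 4.
By the argument principle, (1/2πi) ∮_{|z|=R} p'(z)/p(z) dz equals exactly this count.

Number of zeros inside |z| < 3.0: 4.


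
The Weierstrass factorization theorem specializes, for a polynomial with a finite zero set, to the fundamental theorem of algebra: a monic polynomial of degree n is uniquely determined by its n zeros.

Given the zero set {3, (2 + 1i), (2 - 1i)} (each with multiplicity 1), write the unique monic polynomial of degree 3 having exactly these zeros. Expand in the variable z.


The polynomial is p(z) = ∏_{α ∈ S} (z − α), where S = {3, (2 + 1i), (2 - 1i)}.
Expanding the product yields: p(z) = z^3 -7·z^2 + 17·z -15.
Note conjugate pairs combine to real quadratics: (z − (2+1i))(z − (2−1i)) = z² − 4z + 5.
The resulting polynomial has degree 3 and real coefficients as required.

p(z) = z^3 -7·z^2 + 17·z -15.


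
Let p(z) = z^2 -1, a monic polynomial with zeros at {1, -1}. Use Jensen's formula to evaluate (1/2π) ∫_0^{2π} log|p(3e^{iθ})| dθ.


Zeros: -1, 1; r = 3.
Inside |z| < r: -1, 1. Outside (|z| ≥ r): ∅.
p(0) = -1, so log|p(0)| = log(1) = 0.0000.
Apply Jensen: I(r) = log|p(0)| + Σ_k log(r/|z_k|), summed over zeros inside |z| < r.
  log(r/|z_k|) for z_k = 1: log(3/1) = 1.0986
  log(r/|z_k|) for z_k = -1: log(3/1) = 1.0986
Sum over inside zeros: 2.1972.
I(r) = log|p(0)| + (inside sum) = 0.0000 + 2.1972 = 2.1972.
Closed form (all zeros inside, monic): I(r) = n·log(r) = 2·log(3) = 2.1972. ✓

I(r) ≈ 2.1972.


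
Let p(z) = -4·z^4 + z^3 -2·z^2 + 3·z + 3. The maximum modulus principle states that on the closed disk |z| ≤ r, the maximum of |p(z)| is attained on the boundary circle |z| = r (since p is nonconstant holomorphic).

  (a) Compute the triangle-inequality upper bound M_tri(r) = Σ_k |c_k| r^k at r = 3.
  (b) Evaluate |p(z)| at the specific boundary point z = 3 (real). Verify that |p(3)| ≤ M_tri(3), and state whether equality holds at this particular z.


Coefficients: c_0 = 3, c_1 = 3, c_2 = -2, c_3 = 1, c_4 = -4. Radius r = 3.
Part (a). Triangle bound: M_tri(r) = Σ_k |c_k| r^k
  = |3|·3^0 + |3|·3^1 + |-2|·3^2 + |1|·3^3 + |-4|·3^4
  = 3 + 9 + 18 + 27 + 324 = 381.
This bounds M(r) := max_{|z|=r} |p(z)| from above; equality holds iff all terms c_k z^k can be made to align in phase at a single z on |z|=r.
Part (b). At z = 3 (real, on the circle |z| = r):
  p(3) = (3)·3^0 + (3)·3^1 + (-2)·3^2 + (1)·3^3 + (-4)·3^4 = -303.
  |p(3)| = 303.
Check: |p(3)| = 303 ≤ 381 = M_tri(3). ✓ Equality does not hold at z = 3 (the coefficients have mixed signs, so the terms do not all align in phase there).

M_tri(3) = 381; |p(3)| = 303; equality at z=3: no.


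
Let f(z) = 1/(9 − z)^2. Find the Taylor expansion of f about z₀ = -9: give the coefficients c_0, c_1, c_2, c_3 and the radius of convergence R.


Let w = z − z₀, so z = z₀ + w.
Then 9 − z = 9 − (z₀ + w) = (9 − z₀) − w = 18 − w.
f(z) = 1/(18 − w)^2 = (1/(18)^2) · (1 − w/(18))^{−2}.
By the binomial series (1−u)^{−2} = Σ_{n≥0} C(n+1, 1) u^n for |u|<1, with u = w/(18):
  c_n = C(n+1, 1) / (18)^(n+2).
  c_0 = 1/(18)^2 = 1/324.
  c_1 = 2/(18)^3 = 1/2916.
  c_2 = 3/(18)^4 = 1/34992.
  c_3 = 4/(18)^5 = 1/472392.
The series is valid for |w/d| < 1, i.e. |z − z₀| < |d|.
Radius of convergence: R = |9 − z₀| = |18| = 18 (distance from z₀ to the singularity z = 9).

c_0 = 1/324, c_1 = 1/2916, c_2 = 1/34992, c_3 = 1/472392; R = 18.


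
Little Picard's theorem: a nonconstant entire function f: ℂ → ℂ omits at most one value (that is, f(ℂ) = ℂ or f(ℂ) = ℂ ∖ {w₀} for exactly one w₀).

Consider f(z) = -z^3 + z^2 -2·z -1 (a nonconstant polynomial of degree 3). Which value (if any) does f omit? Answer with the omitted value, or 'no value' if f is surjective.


Little Picard bounds the complement of f(ℂ) to at most one point.
For every w ∈ ℂ, the equation p(z) − w = 0 is a nonconstant polynomial in z and hence has at least one root by the fundamental theorem of algebra. So p is surjective onto ℂ, omitting no value.

Omitted value: no value.


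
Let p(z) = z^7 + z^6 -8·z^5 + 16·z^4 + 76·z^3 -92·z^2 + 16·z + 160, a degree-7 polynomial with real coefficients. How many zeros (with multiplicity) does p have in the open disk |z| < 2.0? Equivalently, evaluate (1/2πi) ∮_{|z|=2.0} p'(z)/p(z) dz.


The zeros of p are: (1 + 1i), (1 - 1i), (2 + 2i), (2 - 2i), (-3 + 1i), (-3 - 1i), -1.
Their magnitudes are: 1.414, 1.414, 2.828, 2.828, 3.162, 3.162, 1.
Zeros with |z| < R = 2.0: (1 + 1i), (1 - 1i), -1.
Count = 3.
By the argument principle, (1/2πi) ∮_{|z|=R} p'(z)/p(z) dz equals exactly this count.

Number of zeros inside |z| < 2.0: 3.


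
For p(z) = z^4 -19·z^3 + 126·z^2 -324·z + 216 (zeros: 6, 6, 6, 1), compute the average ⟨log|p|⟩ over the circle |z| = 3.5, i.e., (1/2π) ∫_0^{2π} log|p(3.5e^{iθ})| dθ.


Zeros: 1, 6, 6, 6; r = 3.5.
Inside |z| < r: 1. Outside (|z| ≥ r): 6, 6, 6.
p(0) = 216, so log|p(0)| = log(216) = 5.3753.
Apply Jensen: I(r) = log|p(0)| + Σ_k log(r/|z_k|), summed over zeros inside |z| < r.
  log(r/|z_k|) for z_k = 1: log(3.5/1) = 1.2528
  Outside zeros (6, 6, 6) contribute nothing to the Jensen sum.
Sum over inside zeros: 1.2528.
I(r) = log|p(0)| + (inside sum) = 5.3753 + 1.2528 = 6.6280.
Note: since some zeros are outside |z| ≤ r, the simplified n·log(r) form does NOT apply — only the inside zeros contribute.

I(r) ≈ 6.6280.


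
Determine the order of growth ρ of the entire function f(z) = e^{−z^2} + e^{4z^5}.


Each summand is entire of order 2 and 5 respectively (as in the single-exponential case). The order of a sum is at most the max of the orders, so ρ ≤ 5. For the lower bound: on |z|=r choose arg z so that 4z^5 is real positive; then |e^{4z^5}| = e^{4r^5} while |e^{-1z^2}| ≤ e^{1r^2} = o(e^{4r^5}). So |f| ≥ e^{4r^5}(1 − o(1)) and ρ ≥ 5. Hence ρ = max(2, 5) = 5.
Therefore ρ = 5.

Order ρ = 5.


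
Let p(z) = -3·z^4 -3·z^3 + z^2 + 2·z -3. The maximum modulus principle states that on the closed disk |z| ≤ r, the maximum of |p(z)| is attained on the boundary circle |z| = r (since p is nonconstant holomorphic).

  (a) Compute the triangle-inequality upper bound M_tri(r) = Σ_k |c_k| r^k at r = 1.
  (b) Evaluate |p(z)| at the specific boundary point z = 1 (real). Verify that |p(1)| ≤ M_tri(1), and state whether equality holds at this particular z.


Coefficients: c_0 = -3, c_1 = 2, c_2 = 1, c_3 = -3, c_4 = -3. Radius r = 1.
Part (a). Triangle bound: M_tri(r) = Σ_k |c_k| r^k
  = |-3|·1^0 + |2|·1^1 + |1|·1^2 + |-3|·1^3 + |-3|·1^4
  = 3 + 2 + 1 + 3 + 3 = 12.
This bounds M(r) := max_{|z|=r} |p(z)| from above; equality holds iff all terms c_k z^k can be made to align in phase at a single z on |z|=r.
Part (b). At z = 1 (real, on the circle |z| = r):
  p(1) = (-3)·1^0 + (2)·1^1 + (1)·1^2 + (-3)·1^3 + (-3)·1^4 = -6.
  |p(1)| = 6.
Check: |p(1)| = 6 ≤ 12 = M_tri(1). ✓ Equality does not hold at z = 1 (the coefficients have mixed signs, so the terms do not all align in phase there).

M_tri(1) = 12; |p(1)| = 6; equality at z=1: no.


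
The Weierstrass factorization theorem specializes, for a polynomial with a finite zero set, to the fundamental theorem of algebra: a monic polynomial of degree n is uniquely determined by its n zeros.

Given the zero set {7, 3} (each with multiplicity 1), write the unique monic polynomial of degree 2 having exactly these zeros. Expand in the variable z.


The polynomial is p(z) = ∏_{α ∈ S} (z − α), where S = {7, 3}.
Expanding the product yields: p(z) = z^2 -10·z + 21.
The resulting polynomial has degree 2 and real coefficients as required.

p(z) = z^2 -10·z + 21.


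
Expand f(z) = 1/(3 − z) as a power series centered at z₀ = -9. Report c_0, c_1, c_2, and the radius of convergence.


Let w = z − z₀, so z = z₀ + w.
Then 3 − z = 3 − (z₀ + w) = (3 − z₀) − w = 12 − w.
f(z) = 1/(12 − w) = (1/(12)) · 1/(1 − w/(12)) = Σ_{n≥0} w^n / (12)^(n+1).
So c_n = 1/(12)^(n+1):
  c_0 = 1/(12)^1 = 1/12.
  c_1 = 1/(12)^2 = 1/144.
  c_2 = 1/(12)^3 = 1/1728.
The series is valid for |w/d| < 1, i.e. |z − z₀| < |d|.
Radius of convergence: R = |3 − z₀| = |12| = 12 (distance from z₀ to the singularity z = 3).

c_0 = 1/12, c_1 = 1/144, c_2 = 1/1728; R = 12.


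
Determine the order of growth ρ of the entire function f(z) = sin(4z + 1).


sin(w) is a linear combination of e^{iw} and e^{−iw} (or e^w, e^{−w} in the hyperbolic case), so |sin(w)| ≤ e^{|w|}. With w = 4z + 1, |w| ≤ 4|z| + 1 = 4r + 1 on |z| = r, giving M(r) ≤ e^{4r + 1}, so ρ ≤ 1. On a suitable ray (z = it for sin/cos; z = t for sinh/cosh, t real → ∞), |sin(4z + 1)| grows like e^{4|t|}/2, so ρ ≥ 1. Hence ρ = 1.
Therefore ρ = 1.

Order ρ = 1.


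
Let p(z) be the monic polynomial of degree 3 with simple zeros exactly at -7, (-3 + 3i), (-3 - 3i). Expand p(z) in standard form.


The polynomial is p(z) = ∏_{α ∈ S} (z − α), where S = {-7, (-3 + 3i), (-3 - 3i)}.
Expanding the product yields: p(z) = z^3 + 13·z^2 + 60·z + 126.
Note conjugate pairs combine to real quadratics: (z − (-3+3i))(z − (-3−3i)) = z² + 6z + 18.
The resulting polynomial has degree 3 and real coefficients as required.

p(z) = z^3 + 13·z^2 + 60·z + 126.


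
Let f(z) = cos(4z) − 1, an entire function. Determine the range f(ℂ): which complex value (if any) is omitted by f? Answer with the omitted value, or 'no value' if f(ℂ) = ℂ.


Little Picard bounds the complement of f(ℂ) to at most one point.
cos is entire and surjective onto ℂ: for every w ∈ ℂ, cos(ζ) = w has a solution ζ ∈ ℂ (e.g., via the complex inverse arccos). With ζ = 4z this gives z = ζ/(4). Then 1·cos(4z) takes every value in 1·ℂ = ℂ, and adding -1 is a bijection of ℂ. So f is surjective and omits no value. (Note: only on the real line is cos bounded by [−1, 1].)

Omitted value: no value.


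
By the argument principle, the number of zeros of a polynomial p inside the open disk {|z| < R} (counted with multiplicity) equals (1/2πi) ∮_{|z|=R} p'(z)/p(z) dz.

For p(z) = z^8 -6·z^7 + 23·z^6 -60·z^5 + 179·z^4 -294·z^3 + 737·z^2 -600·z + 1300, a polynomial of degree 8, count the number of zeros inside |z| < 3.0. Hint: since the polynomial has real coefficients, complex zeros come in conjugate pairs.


The zeros of p are: (0 + 2i), (0 - 2i), (-1 + 2i), (-1 - 2i), (1 + 2i), (1 - 2i), (3 + 2i), (3 - 2i).
Their magnitudes are: 2, 2, 2.236, 2.236, 2.236, 2.236, 3.606, 3.606.
Zeros with |z| < R = 3.0: (0 + 2i), (0 - 2i), (-1 + 2i), (-1 - 2i), (1 + 2i), (1 - 2i).
Count = 6.
By the argument principle, (1/2πi) ∮_{|z|=R} p'(z)/p(z) dz equals exactly this count.

Number of zeros inside |z| < 3.0: 6.


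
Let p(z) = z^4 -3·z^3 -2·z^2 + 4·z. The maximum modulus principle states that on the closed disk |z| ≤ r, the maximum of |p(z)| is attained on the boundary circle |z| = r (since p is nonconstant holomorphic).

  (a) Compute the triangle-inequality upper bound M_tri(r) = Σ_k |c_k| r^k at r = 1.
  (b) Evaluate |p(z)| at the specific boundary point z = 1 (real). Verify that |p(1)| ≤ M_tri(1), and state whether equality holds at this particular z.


Coefficients: c_0 = 0, c_1 = 4, c_2 = -2, c_3 = -3, c_4 = 1. Radius r = 1.
Part (a). Triangle bound: M_tri(r) = Σ_k |c_k| r^k
  = |0|·1^0 + |4|·1^1 + |-2|·1^2 + |-3|·1^3 + |1|·1^4
  = 0 + 4 + 2 + 3 + 1 = 10.
This bounds M(r) := max_{|z|=r} |p(z)| from above; equality holds iff all terms c_k z^k can be made to align in phase at a single z on |z|=r.
Part (b). At z = 1 (real, on the circle |z| = r):
  p(1) = (0)·1^0 + (4)·1^1 + (-2)·1^2 + (-3)·1^3 + (1)·1^4 = 0.
  |p(1)| = 0.
Check: |p(1)| = 0 ≤ 10 = M_tri(1). ✓ Equality does not hold at z = 1 (the coefficients have mixed signs, so the terms do not all align in phase there).

M_tri(1) = 10; |p(1)| = 0; equality at z=1: no.


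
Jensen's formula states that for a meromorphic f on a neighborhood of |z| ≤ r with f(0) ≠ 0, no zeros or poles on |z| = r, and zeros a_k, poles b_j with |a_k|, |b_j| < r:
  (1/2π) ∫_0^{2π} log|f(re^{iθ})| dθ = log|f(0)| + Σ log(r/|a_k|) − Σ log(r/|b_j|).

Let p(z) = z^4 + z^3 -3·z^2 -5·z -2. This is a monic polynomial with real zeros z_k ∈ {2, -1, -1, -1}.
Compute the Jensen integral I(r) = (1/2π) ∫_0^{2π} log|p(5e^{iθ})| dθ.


Zeros: -1, -1, -1, 2; r = 5.
Inside |z| < r: -1, -1, -1, 2. Outside (|z| ≥ r): ∅.
p(0) = -2, so log|p(0)| = log(2) = 0.6931.
Apply Jensen: I(r) = log|p(0)| + Σ_k log(r/|z_k|), summed over zeros inside |z| < r.
  log(r/|z_k|) for z_k = 2: log(5/2) = 0.9163
  log(r/|z_k|) for z_k = -1: log(5/1) = 1.6094
  log(r/|z_k|) for z_k = -1: log(5/1) = 1.6094
  log(r/|z_k|) for z_k = -1: log(5/1) = 1.6094
Sum over inside zeros: 5.7446.
I(r) = log|p(0)| + (inside sum) = 0.6931 + 5.7446 = 6.4378.
Closed form (all zeros inside, monic): I(r) = n·log(r) = 4·log(5) = 6.4378. ✓

I(r) ≈ 6.4378.


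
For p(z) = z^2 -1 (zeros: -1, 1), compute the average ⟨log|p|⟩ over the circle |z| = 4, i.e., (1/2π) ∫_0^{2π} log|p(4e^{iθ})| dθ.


Zeros: -1, 1; r = 4.
Inside |z| < r: -1, 1. Outside (|z| ≥ r): ∅.
p(0) = -1, so log|p(0)| = log(1) = 0.0000.
Apply Jensen: I(r) = log|p(0)| + Σ_k log(r/|z_k|), summed over zeros inside |z| < r.
  log(r/|z_k|) for z_k = -1: log(4/1) = 1.3863
  log(r/|z_k|) for z_k = 1: log(4/1) = 1.3863
Sum over inside zeros: 2.7726.
I(r) = log|p(0)| + (inside sum) = 0.0000 + 2.7726 = 2.7726.
Closed form (all zeros inside, monic): I(r) = n·log(r) = 2·log(4) = 2.7726. ✓

I(r) ≈ 2.7726.


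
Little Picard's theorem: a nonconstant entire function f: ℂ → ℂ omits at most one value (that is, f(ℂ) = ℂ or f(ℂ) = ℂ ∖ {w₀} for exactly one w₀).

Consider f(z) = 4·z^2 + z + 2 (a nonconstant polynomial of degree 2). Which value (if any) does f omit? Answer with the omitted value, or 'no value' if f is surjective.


Little Picard bounds the complement of f(ℂ) to at most one point.
For every w ∈ ℂ, the equation p(z) − w = 0 is a nonconstant polynomial in z and hence has at least one root by the fundamental theorem of algebra. So p is surjective onto ℂ, omitting no value.

Omitted value: no value.


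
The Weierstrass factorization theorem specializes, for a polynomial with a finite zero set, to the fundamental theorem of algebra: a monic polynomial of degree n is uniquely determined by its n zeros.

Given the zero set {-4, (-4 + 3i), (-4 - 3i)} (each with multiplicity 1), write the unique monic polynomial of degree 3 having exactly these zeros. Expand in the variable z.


The polynomial is p(z) = ∏_{α ∈ S} (z − α), where S = {-4, (-4 + 3i), (-4 - 3i)}.
Expanding the product yields: p(z) = z^3 + 12·z^2 + 57·z + 100.
Note conjugate pairs combine to real quadratics: (z − (-4+3i))(z − (-4−3i)) = z² + 8z + 25.
The resulting polynomial has degree 3 and real coefficients as required.

p(z) = z^3 + 12·z^2 + 57·z + 100.


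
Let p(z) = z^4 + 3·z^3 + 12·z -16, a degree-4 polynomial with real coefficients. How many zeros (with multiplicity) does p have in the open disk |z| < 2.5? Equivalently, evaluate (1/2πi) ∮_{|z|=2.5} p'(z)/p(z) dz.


The zeros of p are: (0 + 2i), (0 - 2i), 1, -4.
Their magnitudes are: 2, 2, 1, 4.
Zeros with |z| < R = 2.5: (0 + 2i), (0 - 2i), 1.
Count = 3.
By the argument principle, (1/2πi) ∮_{|z|=R} p'(z)/p(z) dz equals exactly this count.

Number of zeros inside |z| < 2.5: 3.


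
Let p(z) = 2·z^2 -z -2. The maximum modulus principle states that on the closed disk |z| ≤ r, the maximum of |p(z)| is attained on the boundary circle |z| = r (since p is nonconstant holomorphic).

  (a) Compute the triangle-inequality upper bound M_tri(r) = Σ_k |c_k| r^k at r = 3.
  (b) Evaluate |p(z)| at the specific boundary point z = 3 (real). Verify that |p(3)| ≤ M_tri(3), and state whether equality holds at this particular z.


Coefficients: c_0 = -2, c_1 = -1, c_2 = 2. Radius r = 3.
Part (a). Triangle bound: M_tri(r) = Σ_k |c_k| r^k
  = |-2|·3^0 + |-1|·3^1 + |2|·3^2
  = 2 + 3 + 18 = 23.
This bounds M(r) := max_{|z|=r} |p(z)| from above; equality holds iff all terms c_k z^k can be made to align in phase at a single z on |z|=r.
Part (b). At z = 3 (real, on the circle |z| = r):
  p(3) = (-2)·3^0 + (-1)·3^1 + (2)·3^2 = 13.
  |p(3)| = 13.
Check: |p(3)| = 13 ≤ 23 = M_tri(3). ✓ Equality does not hold at z = 3 (the coefficients have mixed signs, so the terms do not all align in phase there).

M_tri(3) = 23; |p(3)| = 13; equality at z=3: no.


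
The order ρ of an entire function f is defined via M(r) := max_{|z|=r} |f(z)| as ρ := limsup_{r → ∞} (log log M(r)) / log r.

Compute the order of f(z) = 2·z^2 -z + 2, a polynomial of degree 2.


|f(z)| ≤ Σ|c_k|·r^k = O(r^2) as r → ∞. Polynomial growth is O(e^{r^ε}) for every ε > 0 (since r^2/e^{r^ε} → 0), so ρ ≤ ε for all ε > 0, i.e. ρ = 0. Every nonconstant polynomial has order 0.
Therefore ρ = 0.

Order ρ = 0.


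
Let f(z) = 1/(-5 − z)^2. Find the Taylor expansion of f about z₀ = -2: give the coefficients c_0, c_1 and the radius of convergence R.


Let w = z − z₀, so z = z₀ + w.
Then -5 − z = -5 − (z₀ + w) = (-5 − z₀) − w = -3 − w.
f(z) = 1/(-3 − w)^2 = (1/(-3)^2) · (1 − w/(-3))^{−2}.
By the binomial series (1−u)^{−2} = Σ_{n≥0} C(n+1, 1) u^n for |u|<1, with u = w/(-3):
  c_n = C(n+1, 1) / (-3)^(n+2).
  c_0 = 1/(-3)^2 = 1/9.
  c_1 = 2/(-3)^3 = -2/27.
The series is valid for |w/d| < 1, i.e. |z − z₀| < |d|.
Radius of convergence: R = |-5 − z₀| = |-3| = 3 (distance from z₀ to the singularity z = -5).

c_0 = 1/9, c_1 = -2/27; R = 3.


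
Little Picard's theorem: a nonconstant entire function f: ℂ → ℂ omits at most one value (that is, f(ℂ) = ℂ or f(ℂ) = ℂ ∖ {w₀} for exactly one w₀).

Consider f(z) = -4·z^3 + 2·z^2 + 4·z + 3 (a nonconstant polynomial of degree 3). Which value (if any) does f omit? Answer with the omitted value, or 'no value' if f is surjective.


Little Picard bounds the complement of f(ℂ) to at most one point.
For every w ∈ ℂ, the equation p(z) − w = 0 is a nonconstant polynomial in z and hence has at least one root by the fundamental theorem of algebra. So p is surjective onto ℂ, omitting no value.

Omitted value: no value.


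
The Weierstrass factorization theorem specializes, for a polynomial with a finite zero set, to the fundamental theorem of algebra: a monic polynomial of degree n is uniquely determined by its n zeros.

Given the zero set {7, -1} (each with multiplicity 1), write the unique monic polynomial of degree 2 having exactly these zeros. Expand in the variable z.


The polynomial is p(z) = ∏_{α ∈ S} (z − α), where S = {7, -1}.
Expanding the product yields: p(z) = z^2 -6·z -7.
The resulting polynomial has degree 2 and real coefficients as required.

p(z) = z^2 -6·z -7.


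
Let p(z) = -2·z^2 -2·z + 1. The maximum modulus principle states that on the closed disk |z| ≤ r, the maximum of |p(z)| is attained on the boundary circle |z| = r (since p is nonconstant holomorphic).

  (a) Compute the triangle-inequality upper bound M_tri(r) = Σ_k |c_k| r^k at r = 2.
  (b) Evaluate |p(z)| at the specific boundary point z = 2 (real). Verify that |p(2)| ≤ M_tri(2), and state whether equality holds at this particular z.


Coefficients: c_0 = 1, c_1 = -2, c_2 = -2. Radius r = 2.
Part (a). Triangle bound: M_tri(r) = Σ_k |c_k| r^k
  = |1|·2^0 + |-2|·2^1 + |-2|·2^2
  = 1 + 4 + 8 = 13.
This bounds M(r) := max_{|z|=r} |p(z)| from above; equality holds iff all terms c_k z^k can be made to align in phase at a single z on |z|=r.
Part (b). At z = 2 (real, on the circle |z| = r):
  p(2) = (1)·2^0 + (-2)·2^1 + (-2)·2^2 = -11.
  |p(2)| = 11.
Check: |p(2)| = 11 ≤ 13 = M_tri(2). ✓ Equality does not hold at z = 2 (the coefficients have mixed signs, so the terms do not all align in phase there).

M_tri(2) = 13; |p(2)| = 11; equality at z=2: no.


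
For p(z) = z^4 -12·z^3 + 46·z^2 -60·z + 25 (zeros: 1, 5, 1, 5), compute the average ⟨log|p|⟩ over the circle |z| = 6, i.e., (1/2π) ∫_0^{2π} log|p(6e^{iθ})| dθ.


Zeros: 1, 1, 5, 5; r = 6.
Inside |z| < r: 1, 1, 5, 5. Outside (|z| ≥ r): ∅.
p(0) = 25, so log|p(0)| = log(25) = 3.2189.
Apply Jensen: I(r) = log|p(0)| + Σ_k log(r/|z_k|), summed over zeros inside |z| < r.
  log(r/|z_k|) for z_k = 1: log(6/1) = 1.7918
  log(r/|z_k|) for z_k = 5: log(6/5) = 0.1823
  log(r/|z_k|) for z_k = 1: log(6/1) = 1.7918
  log(r/|z_k|) for z_k = 5: log(6/5) = 0.1823
Sum over inside zeros: 3.9482.
I(r) = log|p(0)| + (inside sum) = 3.2189 + 3.9482 = 7.1670.
Closed form (all zeros inside, monic): I(r) = n·log(r) = 4·log(6) = 7.1670. ✓

I(r) ≈ 7.1670.


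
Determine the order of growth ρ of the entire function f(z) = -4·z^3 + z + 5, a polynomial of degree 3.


|f(z)| ≤ Σ|c_k|·r^k = O(r^3) as r → ∞. Polynomial growth is O(e^{r^ε}) for every ε > 0 (since r^3/e^{r^ε} → 0), so ρ ≤ ε for all ε > 0, i.e. ρ = 0. Every nonconstant polynomial has order 0.
Therefore ρ = 0.

Order ρ = 0.


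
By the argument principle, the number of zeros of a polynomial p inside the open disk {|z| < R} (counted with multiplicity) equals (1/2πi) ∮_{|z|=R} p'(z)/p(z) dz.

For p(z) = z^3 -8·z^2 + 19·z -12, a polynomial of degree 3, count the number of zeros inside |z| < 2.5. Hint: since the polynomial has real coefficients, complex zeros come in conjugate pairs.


The zeros of p are: 3, 1, 4.
Their magnitudes are: 3, 1, 4.
Zeros with |z| < R = 2.5: 1.
Count = 1.
By the argument principle, (1/2πi) ∮_{|z|=R} p'(z)/p(z) dz equals exactly this count.

Number of zeros inside |z| < 2.5: 1.


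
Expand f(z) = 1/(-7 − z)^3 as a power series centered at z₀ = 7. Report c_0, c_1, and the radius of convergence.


Let w = z − z₀, so z = z₀ + w.
Then -7 − z = -7 − (z₀ + w) = (-7 − z₀) − w = -14 − w.
f(z) = 1/(-14 − w)^3 = (1/(-14)^3) · (1 − w/(-14))^{−3}.
By the binomial series (1−u)^{−3} = Σ_{n≥0} C(n+2, 2) u^n for |u|<1, with u = w/(-14):
  c_n = C(n+2, 2) / (-14)^(n+3).
  c_0 = 1/(-14)^3 = -1/2744.
  c_1 = 3/(-14)^4 = 3/38416.
The series is valid for |w/d| < 1, i.e. |z − z₀| < |d|.
Radius of convergence: R = |-7 − z₀| = |-14| = 14 (distance from z₀ to the singularity z = -7).

c_0 = -1/2744, c_1 = 3/38416; R = 14.


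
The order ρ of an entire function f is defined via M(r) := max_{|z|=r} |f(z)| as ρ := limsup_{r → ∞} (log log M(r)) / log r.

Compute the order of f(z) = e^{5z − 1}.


|e^{5z − 1}| = e^{Re(5·z) + -1} ≤ e^{5|z|^1 + -1} = e^{5r^1 + -1} on |z| = r, so ρ ≤ 1. Choosing z on |z|=r so that 5·z is real positive (always possible by picking arg z appropriately) gives |f(z)| = e^{5r^1 + -1}, matching the bound. The additive constant -1 does not affect log log M(r) ~ 1·log r. Hence ρ = 1.
Therefore ρ = 1.

Order ρ = 1.


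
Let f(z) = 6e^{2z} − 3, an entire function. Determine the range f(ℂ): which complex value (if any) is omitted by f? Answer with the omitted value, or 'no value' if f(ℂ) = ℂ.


Little Picard bounds the complement of f(ℂ) to at most one point.
e^{2z} is never zero on ℂ, so 6·e^{2z} takes every value in ℂ ∖ {0}. Adding -3 shifts the range to ℂ ∖ {-3}. Thus f omits exactly the value -3.

Omitted value: -3.


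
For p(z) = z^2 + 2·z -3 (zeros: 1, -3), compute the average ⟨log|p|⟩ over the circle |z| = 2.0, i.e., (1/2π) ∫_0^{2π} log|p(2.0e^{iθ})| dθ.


Zeros: -3, 1; r = 2.0.
Inside |z| < r: 1. Outside (|z| ≥ r): -3.
p(0) = -3, so log|p(0)| = log(3) = 1.0986.
Apply Jensen: I(r) = log|p(0)| + Σ_k log(r/|z_k|), summed over zeros inside |z| < r.
  log(r/|z_k|) for z_k = 1: log(2.0/1) = 0.6931
  Outside zeros (-3) contribute nothing to the Jensen sum.
Sum over inside zeros: 0.6931.
I(r) = log|p(0)| + (inside sum) = 1.0986 + 0.6931 = 1.7918.
Note: since some zeros are outside |z| ≤ r, the simplified n·log(r) form does NOT apply — only the inside zeros contribute.

I(r) ≈ 1.7918.


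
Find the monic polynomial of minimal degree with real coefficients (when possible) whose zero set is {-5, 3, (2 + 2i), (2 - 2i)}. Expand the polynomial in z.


The polynomial is p(z) = ∏_{α ∈ S} (z − α), where S = {-5, 3, (2 + 2i), (2 - 2i)}.
Expanding the product yields: p(z) = z^4 -2·z^3 -15·z^2 + 76·z -120.
Note conjugate pairs combine to real quadratics: (z − (2+2i))(z − (2−2i)) = z² − 4z + 8.
The resulting polynomial has degree 4 and real coefficients as required.

p(z) = z^4 -2·z^3 -15·z^2 + 76·z -120.


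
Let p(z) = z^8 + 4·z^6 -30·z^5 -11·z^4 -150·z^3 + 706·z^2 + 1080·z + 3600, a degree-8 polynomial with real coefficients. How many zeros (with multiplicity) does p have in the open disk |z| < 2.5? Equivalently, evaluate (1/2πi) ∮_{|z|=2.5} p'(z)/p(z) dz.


The zeros of p are: (0 + 3i), (0 - 3i), (-1 + 2i), (-1 - 2i), (-2 + 2i), (-2 - 2i), (3 + 1i), (3 - 1i).
Their magnitudes are: 3, 3, 2.236, 2.236, 2.828, 2.828, 3.162, 3.162.
Zeros with |z| < R = 2.5: (-1 + 2i), (-1 - 2i).
Count = 2.
By the argument principle, (1/2πi) ∮_{|z|=R} p'(z)/p(z) dz equals exactly this count.

Number of zeros inside |z| < 2.5: 2.


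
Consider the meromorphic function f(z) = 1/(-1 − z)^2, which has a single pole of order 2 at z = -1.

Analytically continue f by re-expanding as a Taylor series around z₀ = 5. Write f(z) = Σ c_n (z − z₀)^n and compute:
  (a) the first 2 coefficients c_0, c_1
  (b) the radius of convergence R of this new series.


Let w = z − z₀, so z = z₀ + w.
Then -1 − z = -1 − (z₀ + w) = (-1 − z₀) − w = -6 − w.
f(z) = 1/(-6 − w)^2 = (1/(-6)^2) · (1 − w/(-6))^{−2}.
By the binomial series (1−u)^{−2} = Σ_{n≥0} C(n+1, 1) u^n for |u|<1, with u = w/(-6):
  c_n = C(n+1, 1) / (-6)^(n+2).
  c_0 = 1/(-6)^2 = 1/36.
  c_1 = 2/(-6)^3 = -1/108.
The series is valid for |w/d| < 1, i.e. |z − z₀| < |d|.
Radius of convergence: R = |-1 − z₀| = |-6| = 6 (distance from z₀ to the singularity z = -1).

c_0 = 1/36, c_1 = -1/108; R = 6.


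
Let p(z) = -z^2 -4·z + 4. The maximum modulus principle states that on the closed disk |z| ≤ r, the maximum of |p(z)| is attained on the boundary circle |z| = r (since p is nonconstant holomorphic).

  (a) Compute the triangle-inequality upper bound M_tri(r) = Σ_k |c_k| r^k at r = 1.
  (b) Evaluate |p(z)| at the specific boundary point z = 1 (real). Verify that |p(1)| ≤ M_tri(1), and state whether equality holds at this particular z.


Coefficients: c_0 = 4, c_1 = -4, c_2 = -1. Radius r = 1.
Part (a). Triangle bound: M_tri(r) = Σ_k |c_k| r^k
  = |4|·1^0 + |-4|·1^1 + |-1|·1^2
  = 4 + 4 + 1 = 9.
This bounds M(r) := max_{|z|=r} |p(z)| from above; equality holds iff all terms c_k z^k can be made to align in phase at a single z on |z|=r.
Part (b). At z = 1 (real, on the circle |z| = r):
  p(1) = (4)·1^0 + (-4)·1^1 + (-1)·1^2 = -1.
  |p(1)| = 1.
Check: |p(1)| = 1 ≤ 9 = M_tri(1). ✓ Equality does not hold at z = 1 (the coefficients have mixed signs, so the terms do not all align in phase there).

M_tri(1) = 9; |p(1)| = 1; equality at z=1: no.


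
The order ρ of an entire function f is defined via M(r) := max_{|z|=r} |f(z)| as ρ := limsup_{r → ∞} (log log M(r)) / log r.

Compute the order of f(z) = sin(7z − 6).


sin(w) is a linear combination of e^{iw} and e^{−iw} (or e^w, e^{−w} in the hyperbolic case), so |sin(w)| ≤ e^{|w|}. With w = 7z − 6, |w| ≤ 7|z| + 6 = 7r + 6 on |z| = r, giving M(r) ≤ e^{7r + 6}, so ρ ≤ 1. On a suitable ray (z = it for sin/cos; z = t for sinh/cosh, t real → ∞), |sin(7z − 6)| grows like e^{7|t|}/2, so ρ ≥ 1. Hence ρ = 1.
Therefore ρ = 1.

Order ρ = 1.


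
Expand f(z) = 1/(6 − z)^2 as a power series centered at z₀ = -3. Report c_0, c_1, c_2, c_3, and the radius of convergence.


Let w = z − z₀, so z = z₀ + w.
Then 6 − z = 6 − (z₀ + w) = (6 − z₀) − w = 9 − w.
f(z) = 1/(9 − w)^2 = (1/(9)^2) · (1 − w/(9))^{−2}.
By the binomial series (1−u)^{−2} = Σ_{n≥0} C(n+1, 1) u^n for |u|<1, with u = w/(9):
  c_n = C(n+1, 1) / (9)^(n+2).
  c_0 = 1/(9)^2 = 1/81.
  c_1 = 2/(9)^3 = 2/729.
  c_2 = 3/(9)^4 = 1/2187.
  c_3 = 4/(9)^5 = 4/59049.
The series is valid for |w/d| < 1, i.e. |z − z₀| < |d|.
Radius of convergence: R = |6 − z₀| = |9| = 9 (distance from z₀ to the singularity z = 6).

c_0 = 1/81, c_1 = 2/729, c_2 = 1/2187, c_3 = 4/59049; R = 9.


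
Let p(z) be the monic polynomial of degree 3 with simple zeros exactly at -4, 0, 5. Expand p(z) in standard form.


The polynomial is p(z) = ∏_{α ∈ S} (z − α), where S = {-4, 0, 5}.
Expanding the product yields: p(z) = z^3 -z^2 -20·z.
The resulting polynomial has degree 3 and real coefficients as required.

p(z) = z^3 -z^2 -20·z.


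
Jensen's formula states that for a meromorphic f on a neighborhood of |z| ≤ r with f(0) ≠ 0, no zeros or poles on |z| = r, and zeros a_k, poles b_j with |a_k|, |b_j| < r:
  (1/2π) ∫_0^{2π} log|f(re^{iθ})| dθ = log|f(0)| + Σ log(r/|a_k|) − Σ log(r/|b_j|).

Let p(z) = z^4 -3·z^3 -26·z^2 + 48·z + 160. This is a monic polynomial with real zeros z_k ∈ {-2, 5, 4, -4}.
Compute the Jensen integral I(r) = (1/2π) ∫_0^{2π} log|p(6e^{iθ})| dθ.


Zeros: -4, -2, 4, 5; r = 6.
Inside |z| < r: -4, -2, 4, 5. Outside (|z| ≥ r): ∅.
p(0) = 160, so log|p(0)| = log(160) = 5.0752.
Apply Jensen: I(r) = log|p(0)| + Σ_k log(r/|z_k|), summed over zeros inside |z| < r.
  log(r/|z_k|) for z_k = -2: log(6/2) = 1.0986
  log(r/|z_k|) for z_k = 5: log(6/5) = 0.1823
  log(r/|z_k|) for z_k = 4: log(6/4) = 0.4055
  log(r/|z_k|) for z_k = -4: log(6/4) = 0.4055
Sum over inside zeros: 2.0919.
I(r) = log|p(0)| + (inside sum) = 5.0752 + 2.0919 = 7.1670.
Closed form (all zeros inside, monic): I(r) = n·log(r) = 4·log(6) = 7.1670. ✓

I(r) ≈ 7.1670.
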